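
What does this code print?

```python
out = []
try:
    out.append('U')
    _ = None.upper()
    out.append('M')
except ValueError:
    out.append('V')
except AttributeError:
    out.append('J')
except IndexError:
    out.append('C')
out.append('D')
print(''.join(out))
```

Execution trace: 'U' (try body) → 'J' (except AttributeError) → 'D' (after the try/except). Output: UJD

Answer: UJD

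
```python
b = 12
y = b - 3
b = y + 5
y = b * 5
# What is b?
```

Trace:
`b = 12` → b = 12
`y = b - 3` → y = 9
`b = y + 5` → b = 14
`y = b * 5` → y = 70
So b = 14

Answer: 14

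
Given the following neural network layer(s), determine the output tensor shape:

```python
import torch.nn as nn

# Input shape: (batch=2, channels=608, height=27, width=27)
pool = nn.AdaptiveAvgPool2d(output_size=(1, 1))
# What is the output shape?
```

Input: (2, 608, 27, 27) -> Output: (2, 608, 1, 1)

Answer: (2, 608, 1, 1)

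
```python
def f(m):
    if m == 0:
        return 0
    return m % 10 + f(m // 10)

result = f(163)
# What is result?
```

Sum of digits of 163: 3 + 6 + 1 = 10

Answer: 10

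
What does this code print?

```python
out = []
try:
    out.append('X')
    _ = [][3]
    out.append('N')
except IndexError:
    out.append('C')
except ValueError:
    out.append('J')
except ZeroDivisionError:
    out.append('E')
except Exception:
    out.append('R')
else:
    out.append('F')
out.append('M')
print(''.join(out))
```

Execution trace: 'X' (try body) → 'C' (except IndexError) → 'M' (after the try/except). Output: XCM

Answer: XCM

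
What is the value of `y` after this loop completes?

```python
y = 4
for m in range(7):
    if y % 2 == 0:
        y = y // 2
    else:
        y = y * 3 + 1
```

Collatz-style transformation from 4
`y` takes the values: 4 → 2 → 1 → 4 → 2 → 1 → 4 → 2

Answer: 2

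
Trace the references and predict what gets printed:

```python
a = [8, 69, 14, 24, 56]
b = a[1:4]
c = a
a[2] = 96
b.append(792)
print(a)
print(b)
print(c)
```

Key concept: slice vs alias.
Step by step:
`a = [8, 69, 14, 24, 56]` → a = [8, 69, 14, 24, 56]
`b = a[1:4]` → b = [69, 14, 24]
`c = a` → c = [8, 69, 14, 24, 56] (same object as a)
`a[2] = 96` → a = [8, 69, 96, 24, 56] (same object as c); c = [8, 69, 96, 24, 56] (same object as a)
`b.append(792)` → b = [69, 14, 24, 792]
`print(a)` → prints [8, 69, 96, 24, 56]
`print(b)` → prints [69, 14, 24, 792]
`print(c)` → prints [8, 69, 96, 24, 56]

Answer:
[8, 69, 96, 24, 56]
[69, 14, 24, 792]
[8, 69, 96, 24, 56]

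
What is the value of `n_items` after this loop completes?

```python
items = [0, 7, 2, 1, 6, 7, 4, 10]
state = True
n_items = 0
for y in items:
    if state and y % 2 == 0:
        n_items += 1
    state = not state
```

Count even values at even positions
`n_items` takes the values: 0 → 1 → 2 → 3 → 4

Answer: 4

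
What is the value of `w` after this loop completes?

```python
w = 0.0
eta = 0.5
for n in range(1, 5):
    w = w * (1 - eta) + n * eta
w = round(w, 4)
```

Moving average with lr=0.5
`w` takes the values: 0.0 → 0.5 → 1.25 → 2.125 → 3.0625

Answer: 3.0625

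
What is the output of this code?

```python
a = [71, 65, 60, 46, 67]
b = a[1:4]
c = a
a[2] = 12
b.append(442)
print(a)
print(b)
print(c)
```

Key concept: slice vs alias.
Step by step:
`a = [71, 65, 60, 46, 67]` → a = [71, 65, 60, 46, 67]
`b = a[1:4]` → b = [65, 60, 46]
`c = a` → c = [71, 65, 60, 46, 67] (same object as a)
`a[2] = 12` → a = [71, 65, 12, 46, 67] (same object as c); c = [71, 65, 12, 46, 67] (same object as a)
`b.append(442)` → b = [65, 60, 46, 442]
`print(a)` → prints [71, 65, 12, 46, 67]
`print(b)` → prints [65, 60, 46, 442]
`print(c)` → prints [71, 65, 12, 46, 67]

Answer:
[71, 65, 12, 46, 67]
[65, 60, 46, 442]
[71, 65, 12, 46, 67]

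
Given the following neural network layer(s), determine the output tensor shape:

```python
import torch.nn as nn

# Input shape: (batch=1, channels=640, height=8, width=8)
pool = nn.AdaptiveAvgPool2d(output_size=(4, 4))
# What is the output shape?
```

Input: (1, 640, 8, 8) -> Output: (1, 640, 4, 4)

Answer: (1, 640, 4, 4)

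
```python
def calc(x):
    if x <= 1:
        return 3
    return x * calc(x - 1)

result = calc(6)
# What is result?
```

calc(6) = 6 * 5 * 4 * 3 * 2 * 3 = 2160

Answer: 2160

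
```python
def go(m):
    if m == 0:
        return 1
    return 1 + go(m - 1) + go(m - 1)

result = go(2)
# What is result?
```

go(m) = 1 + 2·go(m-1), go(0)=1. Closed form: (1+1)·2^2 - 1 = 7.

Answer: 7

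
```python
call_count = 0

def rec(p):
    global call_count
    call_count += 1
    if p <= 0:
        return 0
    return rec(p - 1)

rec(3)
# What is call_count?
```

Linear recursion stepping by 1: 4 calls from p=3 down to ≤0.

Answer: 4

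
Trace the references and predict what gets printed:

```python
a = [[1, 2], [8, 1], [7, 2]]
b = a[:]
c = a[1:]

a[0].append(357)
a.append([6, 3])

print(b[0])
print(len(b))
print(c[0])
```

Key concept: slice with nested mutation.
Step by step:
`a = [[1, 2], [8, 1], [7, 2]]` → a = [[1, 2], [8, 1], [7, 2]]
`b = a[:]` → b = [[1, 2], [8, 1], [7, 2]]
`c = a[1:]` → c = [[8, 1], [7, 2]]
`a[0].append(357)` → a = [[1, 2, 357], [8, 1], [7, 2]]; b = [[1, 2, 357], [8, 1], [7, 2]]
`a.append([6, 3])` → a = [[1, 2, 357], [8, 1], [7, 2], [6, 3]]
`print(b[0])` → prints [1, 2, 357]
`print(len(b))` → prints 3
`print(c[0])` → prints [8, 1]

Answer:
[1, 2, 357]
3
[8, 1]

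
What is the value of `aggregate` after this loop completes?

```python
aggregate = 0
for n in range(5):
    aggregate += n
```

Sum of 0 to 4 = 10
`aggregate` takes the values: 0 → 1 → 3 → 6 → 10

Answer: 10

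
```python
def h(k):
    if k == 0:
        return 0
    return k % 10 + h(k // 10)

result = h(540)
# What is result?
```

Sum of digits of 540: 0 + 4 + 5 = 9

Answer: 9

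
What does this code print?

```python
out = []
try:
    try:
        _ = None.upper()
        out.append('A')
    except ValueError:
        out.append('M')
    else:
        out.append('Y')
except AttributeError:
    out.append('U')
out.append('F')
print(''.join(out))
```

Execution trace: 'U' (outer except AttributeError) → 'F' (after the try/except). Output: UF

Answer: UF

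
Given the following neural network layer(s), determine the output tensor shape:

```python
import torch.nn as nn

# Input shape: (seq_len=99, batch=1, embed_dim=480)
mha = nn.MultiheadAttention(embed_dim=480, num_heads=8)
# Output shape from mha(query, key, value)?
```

Input: (99, 1, 480) -> Output: (99, 1, 480)

Answer: (99, 1, 480)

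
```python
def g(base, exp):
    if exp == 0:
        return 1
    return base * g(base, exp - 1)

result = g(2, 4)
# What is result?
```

g(2, 4) = 2 * 2 * 2 * 2 = 16

Answer: 16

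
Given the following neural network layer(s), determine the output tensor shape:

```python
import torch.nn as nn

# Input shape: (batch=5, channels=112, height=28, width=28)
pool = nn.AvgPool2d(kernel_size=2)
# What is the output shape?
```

Input: (5, 112, 28, 28) -> Output: (5, 112, 14, 14)

Answer: (5, 112, 14, 14)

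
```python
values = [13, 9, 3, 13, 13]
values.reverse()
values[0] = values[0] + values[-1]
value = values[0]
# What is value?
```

Trace:
`values = [13, 9, 3, 13, 13]` → values = [13, 9, 3, 13, 13]
`values.reverse()` → values = [13, 13, 3, 9, 13]
`values[0] = values[0] + values[-1]` → values = [26, 13, 3, 9, 13]
`value = values[0]` → value = 26
So value = 26

Answer: 26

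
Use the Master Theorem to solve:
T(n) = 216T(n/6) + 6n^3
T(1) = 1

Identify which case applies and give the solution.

a=216, b=6, f(n)=6n^3. log_6(216) = 3. Since c=3 = 3, Case 2 applies: T(n) = Θ(n^log_b(a) · log n) = O(n^3 log n).

Answer: O(n^3 log n) - Case 2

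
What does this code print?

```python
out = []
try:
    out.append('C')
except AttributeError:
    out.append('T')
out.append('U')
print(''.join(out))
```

Execution trace: 'C' (try body, no exception) → 'U' (after the try/except). Output: CU

Answer: CU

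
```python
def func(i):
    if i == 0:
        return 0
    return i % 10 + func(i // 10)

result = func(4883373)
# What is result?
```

Sum of digits of 4883373: 3 + 7 + 3 + 3 + 8 + 8 + 4 = 36

Answer: 36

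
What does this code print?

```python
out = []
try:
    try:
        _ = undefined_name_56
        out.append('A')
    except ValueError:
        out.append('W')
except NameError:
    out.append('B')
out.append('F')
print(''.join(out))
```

Execution trace: 'B' (outer except NameError) → 'F' (after the try/except). Output: BF

Answer: BF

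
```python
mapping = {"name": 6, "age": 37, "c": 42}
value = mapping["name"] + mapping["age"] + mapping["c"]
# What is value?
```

Trace:
`mapping = {"name": 6, "age": 37, "c": 42}` → mapping = {'name': 6, 'age': 37, 'c': 42}
`value = mapping["name"] + mapping["age"] + mapping["c"]` → value = 85
So value = 85

Answer: 85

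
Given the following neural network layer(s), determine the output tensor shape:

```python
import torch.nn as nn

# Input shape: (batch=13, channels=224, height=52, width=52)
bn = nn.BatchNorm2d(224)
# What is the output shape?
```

Input: (13, 224, 52, 52) -> Output: (13, 224, 52, 52)

Answer: (13, 224, 52, 52)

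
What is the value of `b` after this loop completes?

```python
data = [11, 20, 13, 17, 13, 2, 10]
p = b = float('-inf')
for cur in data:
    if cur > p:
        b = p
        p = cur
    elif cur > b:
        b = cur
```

Second largest (with repeats) in [11, 20, 13, 17, 13, 2, 10]
`b` takes the values: -inf → 11 → 13 → 17

Answer: 17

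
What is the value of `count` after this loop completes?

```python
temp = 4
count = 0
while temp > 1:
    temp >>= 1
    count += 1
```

Count right shifts until 1
`count` takes the values: 0 → 1 → 2

Answer: 2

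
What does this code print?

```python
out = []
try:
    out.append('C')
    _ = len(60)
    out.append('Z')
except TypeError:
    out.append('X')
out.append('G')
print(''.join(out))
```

Execution trace: 'C' (try body) → 'X' (except TypeError) → 'G' (after the try/except). Output: CXG

Answer: CXG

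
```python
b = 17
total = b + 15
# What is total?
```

Trace:
`b = 17` → b = 17
`total = b + 15` → total = 32
So total = 32

Answer: 32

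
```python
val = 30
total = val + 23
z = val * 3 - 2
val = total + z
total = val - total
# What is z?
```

Trace:
`val = 30` → val = 30
`total = val + 23` → total = 53
`z = val * 3 - 2` → z = 88
`val = total + z` → val = 141
`total = val - total` → total = 88
So z = 88

Answer: 88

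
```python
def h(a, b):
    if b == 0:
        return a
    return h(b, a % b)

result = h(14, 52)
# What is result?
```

h(14, 52) -> h(52, 14) -> h(14, 10) -> h(10, 4) -> h(4, 2) -> h(2, 0) -> 2

Answer: 2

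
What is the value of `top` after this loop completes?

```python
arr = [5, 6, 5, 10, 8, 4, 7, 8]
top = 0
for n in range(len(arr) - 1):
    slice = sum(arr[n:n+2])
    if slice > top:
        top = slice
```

Max sum of 2-element window in [5, 6, 5, 10, 8, 4, 7, 8]
`top` takes the values: 0 → 11 → 15 → 18

Answer: 18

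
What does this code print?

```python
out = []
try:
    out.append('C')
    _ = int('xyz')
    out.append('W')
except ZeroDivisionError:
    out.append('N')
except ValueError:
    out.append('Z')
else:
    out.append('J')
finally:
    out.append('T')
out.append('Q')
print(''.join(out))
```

Execution trace: 'C' (try body) → 'Z' (except ValueError) → 'T' (finally) → 'Q' (after the try/except). Output: CZTQ

Answer: CZTQ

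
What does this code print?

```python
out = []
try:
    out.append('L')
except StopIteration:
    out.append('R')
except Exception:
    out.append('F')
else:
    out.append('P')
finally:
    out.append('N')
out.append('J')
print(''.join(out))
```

Execution trace: 'L' (try body, no exception) → 'P' (else) → 'N' (finally) → 'J' (after the try/except). Output: LPNJ

Answer: LPNJ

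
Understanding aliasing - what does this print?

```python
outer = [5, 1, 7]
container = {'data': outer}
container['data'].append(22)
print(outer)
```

Key concept: dict holds reference to list.
Step by step:
`outer = [5, 1, 7]` → outer = [5, 1, 7]
`container = {'data': outer}` → container = {'data': [5, 1, 7]}
`container['data'].append(22)` → outer = [5, 1, 7, 22]; container = {'data': [5, 1, 7, 22]}
`print(outer)` → prints [5, 1, 7, 22]

Answer: [5, 1, 7, 22]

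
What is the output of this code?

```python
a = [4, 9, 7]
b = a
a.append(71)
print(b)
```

Key concept: basic list aliasing.
Step by step:
`a = [4, 9, 7]` → a = [4, 9, 7]
`b = a` → b = [4, 9, 7] (same object as a)
`a.append(71)` → a = [4, 9, 7, 71] (same object as b); b = [4, 9, 7, 71] (same object as a)
`print(b)` → prints [4, 9, 7, 71]

Answer: [4, 9, 7, 71]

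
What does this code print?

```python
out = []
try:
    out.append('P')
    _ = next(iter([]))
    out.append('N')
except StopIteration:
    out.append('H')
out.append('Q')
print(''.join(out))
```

Execution trace: 'P' (try body) → 'H' (except StopIteration) → 'Q' (after the try/except). Output: PHQ

Answer: PHQ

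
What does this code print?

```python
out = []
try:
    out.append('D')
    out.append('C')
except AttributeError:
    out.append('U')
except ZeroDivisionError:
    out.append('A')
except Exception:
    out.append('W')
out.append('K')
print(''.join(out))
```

Execution trace: 'D' (try body) → 'C' (try body, no exception) → 'K' (after the try/except). Output: DCK

Answer: DCK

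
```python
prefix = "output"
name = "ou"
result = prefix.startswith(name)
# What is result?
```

Trace:
`prefix = "output"` → prefix = 'output'
`name = "ou"` → name = 'ou'
`result = prefix.startswith(name)` → result = True
So result = True

Answer: True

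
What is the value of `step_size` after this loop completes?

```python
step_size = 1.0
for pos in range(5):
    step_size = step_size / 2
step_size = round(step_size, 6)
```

Halving LR 5 times: 1 / 2^5
`step_size` takes the values: 1.0 → 0.5 → 0.25 → 0.125 → 0.0625 → 0.03125

Answer: 0.03125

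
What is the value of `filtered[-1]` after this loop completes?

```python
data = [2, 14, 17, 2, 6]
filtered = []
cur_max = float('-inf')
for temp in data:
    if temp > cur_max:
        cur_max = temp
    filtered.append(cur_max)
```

Running max ends at 17
`filtered` takes the values: [] → [2] → [2, 14] → [2, 14, 17] → [2, 14, 17, 17] → [2, 14, 17, 17, 17]
So `filtered[-1]` = 17

Answer: 17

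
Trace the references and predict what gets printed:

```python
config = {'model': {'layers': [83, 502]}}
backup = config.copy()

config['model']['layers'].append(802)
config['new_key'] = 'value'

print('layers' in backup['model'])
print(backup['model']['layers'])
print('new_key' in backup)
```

Key concept: shallow copy gotcha with nested dict.
Step by step:
`config = {'model': {'layers': [83, 502]}}` → config = {'model': {'layers': [83, 502]}}
`backup = config.copy()` → backup = {'model': {'layers': [83, 502]}}
`config['model']['layers'].append(802)` → config = {'model': {'layers': [83, 502, 802]}}; backup = {'model': {'layers': [83, 502, 802]}}
`config['new_key'] = 'value'` → config = {'model': {'layers': [83, 502, 802]}, 'new_key': 'value'}
`print('layers' in backup['model'])` → prints True
`print(backup['model']['layers'])` → prints [83, 502, 802]
`print('new_key' in backup)` → prints False

Answer:
True
[83, 502, 802]
False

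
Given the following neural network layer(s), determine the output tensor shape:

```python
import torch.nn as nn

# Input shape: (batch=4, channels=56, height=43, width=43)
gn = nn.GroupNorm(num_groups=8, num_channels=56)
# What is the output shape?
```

Input: (4, 56, 43, 43) -> Output: (4, 56, 43, 43)

Answer: (4, 56, 43, 43)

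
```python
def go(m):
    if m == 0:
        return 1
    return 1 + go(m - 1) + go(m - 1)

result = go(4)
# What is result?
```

go(m) = 1 + 2·go(m-1), go(0)=1. Closed form: (1+1)·2^4 - 1 = 31.

Answer: 31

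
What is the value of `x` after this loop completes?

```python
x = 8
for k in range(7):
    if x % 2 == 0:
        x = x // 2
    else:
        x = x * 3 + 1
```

Collatz-style transformation from 8
`x` takes the values: 8 → 4 → 2 → 1 → 4 → 2 → 1 → 4

Answer: 4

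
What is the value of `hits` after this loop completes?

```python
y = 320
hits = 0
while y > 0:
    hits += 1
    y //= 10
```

Count digits by repeated division by 10
`hits` takes the values: 0 → 1 → 2 → 3

Answer: 3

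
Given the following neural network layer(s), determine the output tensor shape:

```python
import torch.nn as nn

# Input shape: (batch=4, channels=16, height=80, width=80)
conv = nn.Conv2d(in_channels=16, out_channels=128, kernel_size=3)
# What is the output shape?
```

Input: (4, 16, 80, 80) -> Output: (4, 128, 78, 78)

Answer: (4, 128, 78, 78)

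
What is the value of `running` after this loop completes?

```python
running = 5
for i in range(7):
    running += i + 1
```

Start at 5, add 1 to 7 = 33
`running` takes the values: 5 → 6 → 8 → 11 → 15 → 20 → 26 → 33

Answer: 33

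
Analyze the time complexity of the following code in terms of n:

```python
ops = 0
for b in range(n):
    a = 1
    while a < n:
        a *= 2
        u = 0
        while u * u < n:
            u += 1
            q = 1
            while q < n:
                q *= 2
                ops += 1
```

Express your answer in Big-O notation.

Each loop level contributes: n × log n × √n × log n. Multiplying the contributions gives O(n√n log² n).

Answer: O(n√n log² n)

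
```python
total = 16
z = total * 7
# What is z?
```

Trace:
`total = 16` → total = 16
`z = total * 7` → z = 112
So z = 112

Answer: 112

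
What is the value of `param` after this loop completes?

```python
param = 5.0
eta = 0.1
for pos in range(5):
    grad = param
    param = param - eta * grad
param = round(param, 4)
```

Gradient descent: w = 5.0 * (1 - 0.1)^5
`param` takes the values: 5.0 → 4.5 → 4.05 → 3.645 → 3.2805 → 2.95245 → 2.9524

Answer: 2.9524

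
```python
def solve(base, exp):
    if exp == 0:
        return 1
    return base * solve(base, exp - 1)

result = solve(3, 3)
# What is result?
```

solve(3, 3) = 3 * 3 * 3 = 27

Answer: 27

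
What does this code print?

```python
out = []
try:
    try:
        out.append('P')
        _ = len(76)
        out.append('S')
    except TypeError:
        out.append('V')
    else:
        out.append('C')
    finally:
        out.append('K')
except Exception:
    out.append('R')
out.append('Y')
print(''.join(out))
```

Execution trace: 'P' (inner try body) → 'V' (inner except TypeError) → 'K' (inner finally) → 'Y' (after the try/except). Output: PVKY

Answer: PVKY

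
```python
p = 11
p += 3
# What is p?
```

Trace:
`p = 11` → p = 11
`p += 3` → p = 14
So p = 14

Answer: 14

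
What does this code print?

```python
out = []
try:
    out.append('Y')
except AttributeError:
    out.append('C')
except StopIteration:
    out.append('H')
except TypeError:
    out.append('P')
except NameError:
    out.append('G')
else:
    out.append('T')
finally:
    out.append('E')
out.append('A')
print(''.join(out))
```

Execution trace: 'Y' (try body, no exception) → 'T' (else) → 'E' (finally) → 'A' (after the try/except). Output: YTEA

Answer: YTEA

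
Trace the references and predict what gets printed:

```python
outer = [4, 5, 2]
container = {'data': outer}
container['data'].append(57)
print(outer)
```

Key concept: dict holds reference to list.
Step by step:
`outer = [4, 5, 2]` → outer = [4, 5, 2]
`container = {'data': outer}` → container = {'data': [4, 5, 2]}
`container['data'].append(57)` → outer = [4, 5, 2, 57]; container = {'data': [4, 5, 2, 57]}
`print(outer)` → prints [4, 5, 2, 57]

Answer: [4, 5, 2, 57]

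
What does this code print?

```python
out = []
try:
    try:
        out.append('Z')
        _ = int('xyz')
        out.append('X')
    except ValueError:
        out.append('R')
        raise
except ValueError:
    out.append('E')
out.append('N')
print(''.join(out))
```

Execution trace: 'Z' (inner try body) → 'R' (inner except ValueError) → 'E' (outer except ValueError) → 'N' (after the try/except). Output: ZREN

Answer: ZREN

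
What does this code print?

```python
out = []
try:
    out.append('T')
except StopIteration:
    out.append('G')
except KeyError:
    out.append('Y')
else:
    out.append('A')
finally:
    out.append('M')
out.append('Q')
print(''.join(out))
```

Execution trace: 'T' (try body, no exception) → 'A' (else) → 'M' (finally) → 'Q' (after the try/except). Output: TAMQ

Answer: TAMQ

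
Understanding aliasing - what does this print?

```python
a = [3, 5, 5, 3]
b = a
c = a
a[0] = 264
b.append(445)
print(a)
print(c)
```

Key concept: multiple aliases.
Step by step:
`a = [3, 5, 5, 3]` → a = [3, 5, 5, 3]
`b = a` → b = [3, 5, 5, 3] (same object as a)
`c = a` → c = [3, 5, 5, 3] (same object as a, b)
`a[0] = 264` → a = [264, 5, 5, 3] (same object as b, c); b = [264, 5, 5, 3] (same object as a, c); c = [264, 5, 5, 3] (same object as a, b)
`b.append(445)` → a = [264, 5, 5, 3, 445] (same object as b, c); b = [264, 5, 5, 3, 445] (same object as a, c); c = [264, 5, 5, 3, 445] (same object as a, b)
`print(a)` → prints [264, 5, 5, 3, 445]
`print(c)` → prints [264, 5, 5, 3, 445]

Answer:
[264, 5, 5, 3, 445]
[264, 5, 5, 3, 445]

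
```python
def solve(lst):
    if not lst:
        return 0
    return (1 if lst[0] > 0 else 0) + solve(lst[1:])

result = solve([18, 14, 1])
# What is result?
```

Count of positive elements in [18, 14, 1] = 3

Answer: 3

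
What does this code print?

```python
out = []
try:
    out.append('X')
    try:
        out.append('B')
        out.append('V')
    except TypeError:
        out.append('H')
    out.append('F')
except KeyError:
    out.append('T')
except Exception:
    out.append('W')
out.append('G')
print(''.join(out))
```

Execution trace: 'X' (try body) → 'B' (inner try body) → 'V' (inner try body, no exception) → 'F' (try body, no exception) → 'G' (after the try/except). Output: XBVFG

Answer: XBVFG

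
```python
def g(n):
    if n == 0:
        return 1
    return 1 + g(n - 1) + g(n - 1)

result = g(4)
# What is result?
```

g(n) = 1 + 2·g(n-1), g(0)=1. Closed form: (1+1)·2^4 - 1 = 31.

Answer: 31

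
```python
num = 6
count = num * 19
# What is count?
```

Trace:
`num = 6` → num = 6
`count = num * 19` → count = 114
So count = 114

Answer: 114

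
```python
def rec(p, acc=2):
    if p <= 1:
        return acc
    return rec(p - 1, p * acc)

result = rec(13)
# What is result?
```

Accumulator trace (n, acc): (13, 2) -> (12, 26) -> (11, 312) -> (10, 3432) -> (9, 34320) -> (8, 308880) -> (7, 2471040) -> (6, 17297280) -> (5, 103783680) -> (4, 518918400) -> (3, 2075673600) -> (2, 6227020800) -> (1, 12454041600) -> return 12454041600

Answer: 12454041600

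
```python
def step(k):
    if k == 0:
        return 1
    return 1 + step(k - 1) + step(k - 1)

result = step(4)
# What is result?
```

step(k) = 1 + 2·step(k-1), step(0)=1. Closed form: (1+1)·2^4 - 1 = 31.

Answer: 31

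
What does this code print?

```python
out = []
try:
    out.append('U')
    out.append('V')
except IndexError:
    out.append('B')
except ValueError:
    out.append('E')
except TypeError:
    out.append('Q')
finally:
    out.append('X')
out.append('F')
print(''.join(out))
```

Execution trace: 'U' (try body) → 'V' (try body, no exception) → 'X' (finally) → 'F' (after the try/except). Output: UVXF

Answer: UVXF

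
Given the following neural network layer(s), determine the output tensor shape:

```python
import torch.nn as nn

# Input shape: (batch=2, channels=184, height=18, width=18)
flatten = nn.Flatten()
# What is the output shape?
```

Input: (2, 184, 18, 18) -> Output: (2, 59616)

Answer: (2, 59616)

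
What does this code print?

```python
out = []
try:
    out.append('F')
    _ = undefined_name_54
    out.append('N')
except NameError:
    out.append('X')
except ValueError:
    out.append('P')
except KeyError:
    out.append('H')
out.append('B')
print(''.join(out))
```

Execution trace: 'F' (try body) → 'X' (except NameError) → 'B' (after the try/except). Output: FXB

Answer: FXB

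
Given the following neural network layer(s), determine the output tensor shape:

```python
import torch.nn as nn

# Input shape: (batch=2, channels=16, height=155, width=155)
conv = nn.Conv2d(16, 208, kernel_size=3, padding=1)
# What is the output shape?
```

Input: (2, 16, 155, 155) -> Output: (2, 208, 155, 155)

Answer: (2, 208, 155, 155)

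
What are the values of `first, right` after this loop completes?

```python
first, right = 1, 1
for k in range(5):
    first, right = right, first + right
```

Fibonacci: after 5 iterations
`first, right` takes the values: (1, 1) → (1, 2) → (2, 3) → (3, 5) → (5, 8) → (8, 13)

Answer: 8, 13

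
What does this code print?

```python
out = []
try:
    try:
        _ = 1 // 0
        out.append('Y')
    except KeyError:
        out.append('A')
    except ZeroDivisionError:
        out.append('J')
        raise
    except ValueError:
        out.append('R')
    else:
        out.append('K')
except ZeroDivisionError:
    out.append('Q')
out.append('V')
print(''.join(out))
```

Execution trace: 'J' (inner except ZeroDivisionError) → 'Q' (outer except ZeroDivisionError) → 'V' (after the try/except). Output: JQV

Answer: JQV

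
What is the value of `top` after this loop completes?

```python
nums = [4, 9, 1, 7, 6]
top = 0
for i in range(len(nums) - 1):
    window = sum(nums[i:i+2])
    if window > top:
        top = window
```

Max sum of 2-element window in [4, 9, 1, 7, 6]
`top` takes the values: 0 → 13

Answer: 13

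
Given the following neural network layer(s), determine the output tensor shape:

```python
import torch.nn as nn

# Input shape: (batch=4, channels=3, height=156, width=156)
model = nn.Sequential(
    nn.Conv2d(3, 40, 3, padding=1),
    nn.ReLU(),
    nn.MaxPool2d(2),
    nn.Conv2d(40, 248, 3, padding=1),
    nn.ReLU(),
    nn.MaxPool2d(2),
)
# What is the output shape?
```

Input: (4, 3, 156, 156) -> after first Conv2d: (4, 40, 156, 156) -> after first MaxPool2d: (4, 40, 78, 78) -> after second Conv2d: (4, 248, 78, 78) -> Output: (4, 248, 39, 39)

Answer: (4, 248, 39, 39)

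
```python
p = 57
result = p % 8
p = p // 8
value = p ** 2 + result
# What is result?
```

Trace:
`p = 57` → p = 57
`result = p % 8` → result = 1
`p = p // 8` → p = 7
`value = p ** 2 + result` → value = 50
So result = 1

Answer: 1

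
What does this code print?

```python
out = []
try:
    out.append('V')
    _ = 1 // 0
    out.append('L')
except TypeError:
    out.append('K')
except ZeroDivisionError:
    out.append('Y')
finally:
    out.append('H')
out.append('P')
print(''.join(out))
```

Execution trace: 'V' (try body) → 'Y' (except ZeroDivisionError) → 'H' (finally) → 'P' (after the try/except). Output: VYHP

Answer: VYHP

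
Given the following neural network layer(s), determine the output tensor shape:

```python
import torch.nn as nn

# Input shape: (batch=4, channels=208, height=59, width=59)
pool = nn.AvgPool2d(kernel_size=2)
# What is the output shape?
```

Input: (4, 208, 59, 59) -> Output: (4, 208, 29, 29)

Answer: (4, 208, 29, 29)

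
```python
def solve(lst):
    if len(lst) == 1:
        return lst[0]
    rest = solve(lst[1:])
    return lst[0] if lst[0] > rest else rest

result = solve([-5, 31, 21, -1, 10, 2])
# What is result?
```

Recursive max over [-5, 31, 21, -1, 10, 2] = 31

Answer: 31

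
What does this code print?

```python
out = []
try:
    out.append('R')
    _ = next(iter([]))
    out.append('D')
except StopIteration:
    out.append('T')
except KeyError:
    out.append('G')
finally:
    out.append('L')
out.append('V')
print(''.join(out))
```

Execution trace: 'R' (try body) → 'T' (except StopIteration) → 'L' (finally) → 'V' (after the try/except). Output: RTLV

Answer: RTLV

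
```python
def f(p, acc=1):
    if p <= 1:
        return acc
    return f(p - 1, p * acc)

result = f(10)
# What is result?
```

Accumulator trace (n, acc): (10, 1) -> (9, 10) -> (8, 90) -> (7, 720) -> (6, 5040) -> (5, 30240) -> (4, 151200) -> (3, 604800) -> (2, 1814400) -> (1, 3628800) -> return 3628800

Answer: 3628800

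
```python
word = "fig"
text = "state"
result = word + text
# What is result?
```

Trace:
`word = "fig"` → word = 'fig'
`text = "state"` → text = 'state'
`result = word + text` → result = 'figstate'
So result = 'figstate'

Answer: 'figstate'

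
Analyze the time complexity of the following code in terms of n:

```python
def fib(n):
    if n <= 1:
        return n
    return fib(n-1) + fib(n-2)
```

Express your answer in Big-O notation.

This is Recursive Fibonacci (naive). Time complexity: O(2^n).

Answer: O(2^n)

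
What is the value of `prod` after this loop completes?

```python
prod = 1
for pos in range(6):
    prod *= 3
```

3^6 = 729
`prod` takes the values: 1 → 3 → 9 → 27 → 81 → 243 → 729

Answer: 729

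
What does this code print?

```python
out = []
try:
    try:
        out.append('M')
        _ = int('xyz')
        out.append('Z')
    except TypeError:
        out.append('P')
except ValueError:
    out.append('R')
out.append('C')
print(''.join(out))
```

Execution trace: 'M' (try body) → 'R' (outer except ValueError) → 'C' (after the try/except). Output: MRC

Answer: MRC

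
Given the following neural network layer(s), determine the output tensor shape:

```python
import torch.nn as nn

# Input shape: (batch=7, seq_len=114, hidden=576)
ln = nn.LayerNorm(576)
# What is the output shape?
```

Input: (7, 114, 576) -> Output: (7, 114, 576)

Answer: (7, 114, 576)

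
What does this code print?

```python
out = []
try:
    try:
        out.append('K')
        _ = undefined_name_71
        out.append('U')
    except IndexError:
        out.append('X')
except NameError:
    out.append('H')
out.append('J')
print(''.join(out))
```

Execution trace: 'K' (try body) → 'H' (outer except NameError) → 'J' (after the try/except). Output: KHJ

Answer: KHJ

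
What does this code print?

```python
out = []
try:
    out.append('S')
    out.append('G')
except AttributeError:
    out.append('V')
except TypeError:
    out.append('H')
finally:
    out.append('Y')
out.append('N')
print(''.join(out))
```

Execution trace: 'S' (try body) → 'G' (try body, no exception) → 'Y' (finally) → 'N' (after the try/except). Output: SGYN

Answer: SGYN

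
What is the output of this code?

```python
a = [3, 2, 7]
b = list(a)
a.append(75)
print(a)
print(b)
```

Key concept: list() constructor creates copy.
Step by step:
`a = [3, 2, 7]` → a = [3, 2, 7]
`b = list(a)` → b = [3, 2, 7]
`a.append(75)` → a = [3, 2, 7, 75]
`print(a)` → prints [3, 2, 7, 75]
`print(b)` → prints [3, 2, 7]

Answer:
[3, 2, 7, 75]
[3, 2, 7]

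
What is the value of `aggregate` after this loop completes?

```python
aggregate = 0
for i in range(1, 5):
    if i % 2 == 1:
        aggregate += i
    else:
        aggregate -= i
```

Add odd, subtract even
`aggregate` takes the values: 0 → 1 → -1 → 2 → -2

Answer: -2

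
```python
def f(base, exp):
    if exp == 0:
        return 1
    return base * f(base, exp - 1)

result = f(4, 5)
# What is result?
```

f(4, 5) = 4 * 4 * 4 * 4 * 4 = 1024

Answer: 1024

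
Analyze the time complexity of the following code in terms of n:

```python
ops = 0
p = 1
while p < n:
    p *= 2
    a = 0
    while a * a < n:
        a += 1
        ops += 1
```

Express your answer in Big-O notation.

Each loop level contributes: log n × √n. Multiplying the contributions gives O(√n log n).

Answer: O(√n log n)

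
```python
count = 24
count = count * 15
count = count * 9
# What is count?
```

Trace:
`count = 24` → count = 24
`count = count * 15` → count = 360
`count = count * 9` → count = 3240
So count = 3240

Answer: 3240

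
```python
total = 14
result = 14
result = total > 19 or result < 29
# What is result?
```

Trace:
`total = 14` → total = 14
`result = 14` → result = 14
`result = total > 19 or result < 29` → result = True
So result = True

Answer: True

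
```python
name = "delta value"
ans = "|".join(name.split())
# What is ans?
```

Trace:
`name = "delta value"` → name = 'delta value'
`ans = "|".join(name.split())` → ans = 'delta|value'
So ans = 'delta|value'

Answer: 'delta|value'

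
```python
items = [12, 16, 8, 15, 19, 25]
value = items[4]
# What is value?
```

Trace:
`items = [12, 16, 8, 15, 19, 25]` → items = [12, 16, 8, 15, 19, 25]
`value = items[4]` → value = 19
So value = 19

Answer: 19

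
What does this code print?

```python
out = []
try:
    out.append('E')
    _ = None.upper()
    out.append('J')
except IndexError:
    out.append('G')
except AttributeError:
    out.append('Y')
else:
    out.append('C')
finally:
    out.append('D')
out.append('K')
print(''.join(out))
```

Execution trace: 'E' (try body) → 'Y' (except AttributeError) → 'D' (finally) → 'K' (after the try/except). Output: EYDK

Answer: EYDK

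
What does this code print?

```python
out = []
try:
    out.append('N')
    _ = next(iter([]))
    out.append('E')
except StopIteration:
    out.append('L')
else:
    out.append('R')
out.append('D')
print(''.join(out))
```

Execution trace: 'N' (try body) → 'L' (except StopIteration) → 'D' (after the try/except). Output: NLD

Answer: NLD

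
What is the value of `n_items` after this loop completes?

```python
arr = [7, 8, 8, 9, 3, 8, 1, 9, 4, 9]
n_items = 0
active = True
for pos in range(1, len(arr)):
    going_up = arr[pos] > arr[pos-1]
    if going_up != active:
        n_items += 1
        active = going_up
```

Count direction changes in [7, 8, 8, 9, 3, 8, 1, 9, 4, 9]
`n_items` takes the values: 0 → 1 → 2 → 3 → 4 → 5 → 6 → 7 → 8

Answer: 8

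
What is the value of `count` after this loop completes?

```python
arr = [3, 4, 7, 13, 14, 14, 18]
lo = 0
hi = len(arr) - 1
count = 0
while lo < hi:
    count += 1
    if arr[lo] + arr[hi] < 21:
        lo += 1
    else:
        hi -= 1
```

Steps to find pair summing to 21
`count` takes the values: 0 → 1 → 2 → 3 → 4 → 5 → 6

Answer: 6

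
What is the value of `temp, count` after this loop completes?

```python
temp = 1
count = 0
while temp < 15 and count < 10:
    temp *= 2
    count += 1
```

Double until >= 15 or 10 iterations
`temp, count` takes the values: (1, 0) → (2, 0) → (2, 1) → (4, 1) → (4, 2) → (8, 2) → (8, 3) → (16, 3) → (16, 4)

Answer: 16, 4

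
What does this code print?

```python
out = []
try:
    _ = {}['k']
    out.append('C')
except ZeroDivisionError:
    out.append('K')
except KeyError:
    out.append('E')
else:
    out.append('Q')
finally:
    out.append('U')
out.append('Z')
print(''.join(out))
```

Execution trace: 'E' (except KeyError) → 'U' (finally) → 'Z' (after the try/except). Output: EUZ

Answer: EUZ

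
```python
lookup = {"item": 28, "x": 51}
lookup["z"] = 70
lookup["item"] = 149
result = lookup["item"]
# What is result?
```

Trace:
`lookup = {"item": 28, "x": 51}` → lookup = {'item': 28, 'x': 51}
`lookup["z"] = 70` → lookup = {'item': 28, 'x': 51, 'z': 70}
`lookup["item"] = 149` → lookup = {'item': 149, 'x': 51, 'z': 70}
`result = lookup["item"]` → result = 149
So result = 149

Answer: 149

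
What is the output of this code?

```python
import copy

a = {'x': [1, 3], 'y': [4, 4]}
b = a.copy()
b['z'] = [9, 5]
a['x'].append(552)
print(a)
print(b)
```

Key concept: shallow copy of dict with mutable values.
Step by step:
`a = {'x': [1, 3], 'y': [4, 4]}` → a = {'x': [1, 3], 'y': [4, 4]}
`b = a.copy()` → b = {'x': [1, 3], 'y': [4, 4]}
`b['z'] = [9, 5]` → b = {'x': [1, 3], 'y': [4, 4], 'z': [9, 5]}
`a['x'].append(552)` → a = {'x': [1, 3, 552], 'y': [4, 4]}; b = {'x': [1, 3, 552], 'y': [4, 4], 'z': [9, 5]}
`print(a)` → prints {'x': [1, 3, 552], 'y': [4, 4]}
`print(b)` → prints {'x': [1, 3, 552], 'y': [4, 4], 'z': [9, 5]}

Answer:
{'x': [1, 3, 552], 'y': [4, 4]}
{'x': [1, 3, 552], 'y': [4, 4], 'z': [9, 5]}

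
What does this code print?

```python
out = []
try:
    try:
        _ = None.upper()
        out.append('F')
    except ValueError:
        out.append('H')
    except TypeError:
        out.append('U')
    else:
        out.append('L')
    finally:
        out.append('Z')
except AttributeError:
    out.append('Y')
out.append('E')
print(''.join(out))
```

Execution trace: 'Z' (finally) → 'Y' (outer except AttributeError) → 'E' (after the try/except). Output: ZYE

Answer: ZYE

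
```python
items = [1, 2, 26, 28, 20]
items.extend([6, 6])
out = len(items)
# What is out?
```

Trace:
`items = [1, 2, 26, 28, 20]` → items = [1, 2, 26, 28, 20]
`items.extend([6, 6])` → items = [1, 2, 26, 28, 20, 6, 6]
`out = len(items)` → out = 7
So out = 7

Answer: 7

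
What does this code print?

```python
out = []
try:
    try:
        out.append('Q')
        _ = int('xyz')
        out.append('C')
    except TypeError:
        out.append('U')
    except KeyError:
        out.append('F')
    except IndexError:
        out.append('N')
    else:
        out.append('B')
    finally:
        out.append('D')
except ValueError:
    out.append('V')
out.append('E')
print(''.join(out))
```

Execution trace: 'Q' (inner try body) → 'D' (inner finally) → 'V' (outer except ValueError) → 'E' (after the try/except). Output: QDVE

Answer: QDVE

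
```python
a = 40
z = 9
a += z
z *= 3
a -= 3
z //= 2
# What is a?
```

Trace:
`a = 40` → a = 40
`z = 9` → z = 9
`a += z` → a = 49
`z *= 3` → z = 27
`a -= 3` → a = 46
`z //= 2` → z = 13
So a = 46

Answer: 46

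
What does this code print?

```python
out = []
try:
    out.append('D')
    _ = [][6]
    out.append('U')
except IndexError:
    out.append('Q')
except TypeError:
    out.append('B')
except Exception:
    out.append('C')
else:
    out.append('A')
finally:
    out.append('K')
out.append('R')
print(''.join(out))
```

Execution trace: 'D' (try body) → 'Q' (except IndexError) → 'K' (finally) → 'R' (after the try/except). Output: DQKR

Answer: DQKR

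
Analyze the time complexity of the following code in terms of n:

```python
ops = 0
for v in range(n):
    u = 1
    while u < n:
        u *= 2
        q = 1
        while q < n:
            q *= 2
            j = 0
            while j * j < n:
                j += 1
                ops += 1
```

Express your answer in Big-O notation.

Each loop level contributes: n × log n × log n × √n. Multiplying the contributions gives O(n√n log² n).

Answer: O(n√n log² n)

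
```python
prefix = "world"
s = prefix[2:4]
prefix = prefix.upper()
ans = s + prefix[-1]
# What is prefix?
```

Trace:
`prefix = "world"` → prefix = 'world'
`s = prefix[2:4]` → s = 'rl'
`prefix = prefix.upper()` → prefix = 'WORLD'
`ans = s + prefix[-1]` → ans = 'rlD'
So prefix = 'WORLD'

Answer: 'WORLD'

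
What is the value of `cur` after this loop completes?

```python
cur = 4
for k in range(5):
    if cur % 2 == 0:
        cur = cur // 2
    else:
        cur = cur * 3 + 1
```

Collatz-style transformation from 4
`cur` takes the values: 4 → 2 → 1 → 4 → 2 → 1

Answer: 1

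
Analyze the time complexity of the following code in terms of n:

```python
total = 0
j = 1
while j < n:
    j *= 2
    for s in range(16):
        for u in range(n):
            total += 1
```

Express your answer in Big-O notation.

Each loop level contributes: log n × 1 × n. Multiplying the contributions gives O(n log n).

Answer: O(n log n)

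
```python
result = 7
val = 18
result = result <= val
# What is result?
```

Trace:
`result = 7` → result = 7
`val = 18` → val = 18
`result = result <= val` → result = True
So result = True

Answer: True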